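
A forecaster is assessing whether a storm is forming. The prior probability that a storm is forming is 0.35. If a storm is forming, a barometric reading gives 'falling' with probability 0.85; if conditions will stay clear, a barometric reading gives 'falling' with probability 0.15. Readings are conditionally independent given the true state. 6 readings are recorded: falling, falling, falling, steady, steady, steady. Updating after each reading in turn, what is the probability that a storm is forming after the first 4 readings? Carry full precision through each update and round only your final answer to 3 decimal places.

After 'falling': P(storm) = 0.85·0.3500 / (0.85·0.3500 + 0.15·0.6500) ≈ 0.7532
After 'falling': P(storm) = 0.85·0.7532 / (0.85·0.7532 + 0.15·0.2468) ≈ 0.9453
After 'falling': P(storm) = 0.85·0.9453 / (0.85·0.9453 + 0.15·0.0547) ≈ 0.9899
After 'steady': P(storm) = 0.15·0.9899 / (0.15·0.9899 + 0.85·0.0101) ≈ 0.9453

0.945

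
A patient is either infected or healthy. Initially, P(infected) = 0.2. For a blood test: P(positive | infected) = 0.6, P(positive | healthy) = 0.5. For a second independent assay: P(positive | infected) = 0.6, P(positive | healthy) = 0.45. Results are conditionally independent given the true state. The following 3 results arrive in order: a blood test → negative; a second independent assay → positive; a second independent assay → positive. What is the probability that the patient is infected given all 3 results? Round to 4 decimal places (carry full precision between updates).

0.2623

After a blood test='negative': P(infected) = 0.4·0.2000 / (0.4·0.2000 + 0.5·0.8000) ≈ 0.1667
After a second independent assay='positive': P(infected) = 0.6·0.1667 / (0.6·0.1667 + 0.45·0.8333) ≈ 0.2105
After a second independent assay='positive': P(infected) = 0.6·0.2105 / (0.6·0.2105 + 0.45·0.7895) ≈ 0.2623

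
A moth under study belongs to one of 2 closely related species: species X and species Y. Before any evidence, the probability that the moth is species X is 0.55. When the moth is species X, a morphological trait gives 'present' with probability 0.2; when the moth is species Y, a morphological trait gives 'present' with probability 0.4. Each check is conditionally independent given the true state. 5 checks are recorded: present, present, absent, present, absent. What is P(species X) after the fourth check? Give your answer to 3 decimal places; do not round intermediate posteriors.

Apply Bayes' rule sequentially, carrying P(species X) forward.
After 'present': P(species X) = 0.2·0.5500 / (0.2·0.5500 + 0.4·0.4500) ≈ 0.3793
After 'present': P(species X) = 0.2·0.3793 / (0.2·0.3793 + 0.4·0.6207) ≈ 0.2340
After 'absent': P(species X) = 0.8·0.2340 / (0.8·0.2340 + 0.6·0.7660) ≈ 0.2895
After 'present': P(species X) = 0.2·0.2895 / (0.2·0.2895 + 0.4·0.7105) ≈ 0.1692

0.169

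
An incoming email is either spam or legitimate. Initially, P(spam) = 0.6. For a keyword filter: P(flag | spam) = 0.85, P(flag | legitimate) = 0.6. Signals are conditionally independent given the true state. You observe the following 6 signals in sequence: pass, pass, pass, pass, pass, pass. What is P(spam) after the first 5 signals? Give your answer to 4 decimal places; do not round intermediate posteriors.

0.0110

After 'pass': P(spam) = 0.15·0.6000 / (0.15·0.6000 + 0.4·0.4000) ≈ 0.3600
After 'pass': P(spam) = 0.15·0.3600 / (0.15·0.3600 + 0.4·0.6400) ≈ 0.1742
After 'pass': P(spam) = 0.15·0.1742 / (0.15·0.1742 + 0.4·0.8258) ≈ 0.0733
After 'pass': P(spam) = 0.15·0.0733 / (0.15·0.0733 + 0.4·0.9267) ≈ 0.0288
After 'pass': P(spam) = 0.15·0.0288 / (0.15·0.0288 + 0.4·0.9712) ≈ 0.0110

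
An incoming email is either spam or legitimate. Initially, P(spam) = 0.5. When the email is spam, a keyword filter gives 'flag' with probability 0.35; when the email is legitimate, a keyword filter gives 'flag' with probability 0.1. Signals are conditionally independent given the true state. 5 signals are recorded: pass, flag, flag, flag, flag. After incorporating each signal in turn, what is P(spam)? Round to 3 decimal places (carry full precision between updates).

0.991

Each posterior becomes the prior for the next update.
After 'pass': P(spam) = 0.65·0.5000 / (0.65·0.5000 + 0.9·0.5000) ≈ 0.4194
After 'flag': P(spam) = 0.35·0.4194 / (0.35·0.4194 + 0.1·0.5806) ≈ 0.7165
After 'flag': P(spam) = 0.35·0.7165 / (0.35·0.7165 + 0.1·0.2835) ≈ 0.8984
After 'flag': P(spam) = 0.35·0.8984 / (0.35·0.8984 + 0.1·0.1016) ≈ 0.9687
After 'flag': P(spam) = 0.35·0.9687 / (0.35·0.9687 + 0.1·0.0313) ≈ 0.9909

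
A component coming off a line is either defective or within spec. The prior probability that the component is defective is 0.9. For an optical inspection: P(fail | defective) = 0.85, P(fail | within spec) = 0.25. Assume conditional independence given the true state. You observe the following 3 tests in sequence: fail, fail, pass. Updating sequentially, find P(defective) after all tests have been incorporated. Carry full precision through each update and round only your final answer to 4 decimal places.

Apply Bayes' rule sequentially, carrying P(defective) forward.
After 'fail': P(defective) = 0.85·0.9000 / (0.85·0.9000 + 0.25·0.1000) ≈ 0.9684
After 'fail': P(defective) = 0.85·0.9684 / (0.85·0.9684 + 0.25·0.0316) ≈ 0.9905
After 'pass': P(defective) = 0.15·0.9905 / (0.15·0.9905 + 0.75·0.0095) ≈ 0.9541

0.9541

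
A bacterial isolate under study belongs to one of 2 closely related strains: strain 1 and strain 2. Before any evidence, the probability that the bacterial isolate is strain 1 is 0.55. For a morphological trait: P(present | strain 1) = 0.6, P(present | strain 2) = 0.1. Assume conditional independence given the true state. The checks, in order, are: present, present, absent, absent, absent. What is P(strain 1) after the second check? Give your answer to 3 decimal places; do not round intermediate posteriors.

Apply Bayes' rule sequentially, carrying P(strain 1) forward.
After 'present': P(strain 1) = 0.6·0.5500 / (0.6·0.5500 + 0.1·0.4500) ≈ 0.8800
After 'present': P(strain 1) = 0.6·0.8800 / (0.6·0.8800 + 0.1·0.1200) ≈ 0.9778

0.978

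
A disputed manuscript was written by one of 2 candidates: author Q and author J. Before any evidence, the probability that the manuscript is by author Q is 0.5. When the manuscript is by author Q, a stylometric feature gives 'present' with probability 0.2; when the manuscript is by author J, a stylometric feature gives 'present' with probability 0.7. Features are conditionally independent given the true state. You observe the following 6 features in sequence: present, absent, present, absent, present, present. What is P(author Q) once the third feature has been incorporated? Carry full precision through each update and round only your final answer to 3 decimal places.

Apply Bayes' rule sequentially, carrying P(author Q) forward.
After 'present': P(author Q) = 0.2·0.5000 / (0.2·0.5000 + 0.7·0.5000) ≈ 0.2222
After 'absent': P(author Q) = 0.8·0.2222 / (0.8·0.2222 + 0.3·0.7778) ≈ 0.4324
After 'present': P(author Q) = 0.2·0.4324 / (0.2·0.4324 + 0.7·0.5676) ≈ 0.1788

0.179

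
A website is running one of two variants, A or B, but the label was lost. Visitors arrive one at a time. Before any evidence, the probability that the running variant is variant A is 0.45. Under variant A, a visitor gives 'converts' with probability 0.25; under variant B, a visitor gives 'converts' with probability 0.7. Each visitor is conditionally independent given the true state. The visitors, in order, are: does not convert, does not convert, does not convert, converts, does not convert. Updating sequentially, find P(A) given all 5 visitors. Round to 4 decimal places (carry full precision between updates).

After 'does not convert': P(A) = 0.75·0.4500 / (0.75·0.4500 + 0.3·0.5500) ≈ 0.6716
After 'does not convert': P(A) = 0.75·0.6716 / (0.75·0.6716 + 0.3·0.3284) ≈ 0.8364
After 'does not convert': P(A) = 0.75·0.8364 / (0.75·0.8364 + 0.3·0.1636) ≈ 0.9275
After 'converts': P(A) = 0.25·0.9275 / (0.25·0.9275 + 0.7·0.0725) ≈ 0.8203
After 'does not convert': P(A) = 0.75·0.8203 / (0.75·0.8203 + 0.3·0.1797) ≈ 0.9194

0.9194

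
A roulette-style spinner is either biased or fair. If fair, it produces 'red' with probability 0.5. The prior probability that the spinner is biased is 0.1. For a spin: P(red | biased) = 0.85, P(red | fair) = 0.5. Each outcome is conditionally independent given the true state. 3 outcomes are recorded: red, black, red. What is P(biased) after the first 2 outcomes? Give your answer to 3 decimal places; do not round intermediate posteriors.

Apply Bayes' rule sequentially, carrying P(biased) forward.
After 'red': P(biased) = 0.85·0.1000 / (0.85·0.1000 + 0.5·0.9000) ≈ 0.1589
After 'black': P(biased) = 0.15·0.1589 / (0.15·0.1589 + 0.5·0.8411) ≈ 0.0536

0.054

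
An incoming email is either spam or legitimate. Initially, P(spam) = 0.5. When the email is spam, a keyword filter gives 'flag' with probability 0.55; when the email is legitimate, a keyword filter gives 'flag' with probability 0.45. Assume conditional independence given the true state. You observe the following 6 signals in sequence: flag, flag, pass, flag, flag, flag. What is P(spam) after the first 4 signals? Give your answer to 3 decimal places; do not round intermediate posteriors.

After 'flag': P(spam) = 0.55·0.5000 / (0.55·0.5000 + 0.45·0.5000) ≈ 0.5500
After 'flag': P(spam) = 0.55·0.5500 / (0.55·0.5500 + 0.45·0.4500) ≈ 0.5990
After 'pass': P(spam) = 0.45·0.5990 / (0.45·0.5990 + 0.55·0.4010) ≈ 0.5500
After 'flag': P(spam) = 0.55·0.5500 / (0.55·0.5500 + 0.45·0.4500) ≈ 0.5990

0.599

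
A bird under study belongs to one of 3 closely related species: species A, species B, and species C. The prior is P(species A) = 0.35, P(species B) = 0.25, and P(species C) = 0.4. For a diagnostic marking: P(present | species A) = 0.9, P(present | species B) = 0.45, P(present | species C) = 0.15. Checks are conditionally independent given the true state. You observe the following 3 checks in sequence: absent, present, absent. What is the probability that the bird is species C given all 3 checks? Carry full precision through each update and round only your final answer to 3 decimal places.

0.538

After 'absent': normaliser = 0.1·0.3500 + 0.55·0.2500 + 0.85·0.4000; P(species A) ≈ 0.0683, P(species B) ≈ 0.2683, P(species C) ≈ 0.6634
After 'present': normaliser = 0.9·0.0683 + 0.45·0.2683 + 0.15·0.6634; P(species A) ≈ 0.2182, P(species B) ≈ 0.4286, P(species C) ≈ 0.3532
After 'absent': normaliser = 0.1·0.2182 + 0.55·0.4286 + 0.85·0.3532; P(species A) ≈ 0.0391, P(species B) ≈ 0.4226, P(species C) ≈ 0.5383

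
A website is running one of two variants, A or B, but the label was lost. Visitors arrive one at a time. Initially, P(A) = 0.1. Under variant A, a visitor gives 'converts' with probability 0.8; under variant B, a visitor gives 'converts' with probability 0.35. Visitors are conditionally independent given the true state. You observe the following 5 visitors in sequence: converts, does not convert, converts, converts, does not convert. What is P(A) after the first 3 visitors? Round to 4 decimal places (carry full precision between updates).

0.1515

After 'converts': P(A) = 0.8·0.1000 / (0.8·0.1000 + 0.35·0.9000) ≈ 0.2025
After 'does not convert': P(A) = 0.2·0.2025 / (0.2·0.2025 + 0.65·0.7975) ≈ 0.0725
After 'converts': P(A) = 0.8·0.0725 / (0.8·0.0725 + 0.35·0.9275) ≈ 0.1515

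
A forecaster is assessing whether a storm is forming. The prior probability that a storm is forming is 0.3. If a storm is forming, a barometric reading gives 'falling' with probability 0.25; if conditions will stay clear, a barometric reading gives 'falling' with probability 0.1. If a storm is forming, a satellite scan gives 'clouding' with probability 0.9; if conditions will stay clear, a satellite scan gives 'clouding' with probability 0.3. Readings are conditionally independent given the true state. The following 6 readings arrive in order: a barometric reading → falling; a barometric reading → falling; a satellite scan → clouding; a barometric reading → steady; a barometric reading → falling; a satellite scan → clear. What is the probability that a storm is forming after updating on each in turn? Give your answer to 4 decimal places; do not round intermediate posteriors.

After a barometric reading='falling': P(storm) = 0.25·0.3000 / (0.25·0.3000 + 0.1·0.7000) ≈ 0.5172
After a barometric reading='falling': P(storm) = 0.25·0.5172 / (0.25·0.5172 + 0.1·0.4828) ≈ 0.7282
After a satellite scan='clouding': P(storm) = 0.9·0.7282 / (0.9·0.7282 + 0.3·0.2718) ≈ 0.8893
After a barometric reading='steady': P(storm) = 0.75·0.8893 / (0.75·0.8893 + 0.9·0.1107) ≈ 0.8701
After a barometric reading='falling': P(storm) = 0.25·0.8701 / (0.25·0.8701 + 0.1·0.1299) ≈ 0.9436
After a satellite scan='clear': P(storm) = 0.1·0.9436 / (0.1·0.9436 + 0.7·0.0564) ≈ 0.7052

0.7052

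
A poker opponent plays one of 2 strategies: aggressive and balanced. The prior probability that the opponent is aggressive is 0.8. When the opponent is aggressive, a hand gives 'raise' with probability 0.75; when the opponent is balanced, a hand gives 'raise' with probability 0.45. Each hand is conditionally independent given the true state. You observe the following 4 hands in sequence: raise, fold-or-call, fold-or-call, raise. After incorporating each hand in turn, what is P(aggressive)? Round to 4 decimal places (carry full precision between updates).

Each posterior becomes the prior for the next update.
After 'raise': P(aggressive) = 0.75·0.8000 / (0.75·0.8000 + 0.45·0.2000) ≈ 0.8696
After 'fold-or-call': P(aggressive) = 0.25·0.8696 / (0.25·0.8696 + 0.55·0.1304) ≈ 0.7519
After 'fold-or-call': P(aggressive) = 0.25·0.7519 / (0.25·0.7519 + 0.55·0.2481) ≈ 0.5794
After 'raise': P(aggressive) = 0.75·0.5794 / (0.75·0.5794 + 0.45·0.4206) ≈ 0.6966

0.6966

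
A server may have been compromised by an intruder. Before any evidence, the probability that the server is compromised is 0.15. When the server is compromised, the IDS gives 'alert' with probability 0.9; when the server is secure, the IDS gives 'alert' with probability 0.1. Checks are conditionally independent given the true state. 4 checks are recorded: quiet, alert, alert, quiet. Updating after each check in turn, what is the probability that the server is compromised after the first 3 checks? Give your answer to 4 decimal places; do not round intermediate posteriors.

0.6136

Each posterior becomes the prior for the next update.
After 'quiet': P(compromised) = 0.1·0.1500 / (0.1·0.1500 + 0.9·0.8500) ≈ 0.0192
After 'alert': P(compromised) = 0.9·0.0192 / (0.9·0.0192 + 0.1·0.9808) ≈ 0.1500
After 'alert': P(compromised) = 0.9·0.1500 / (0.9·0.1500 + 0.1·0.8500) ≈ 0.6136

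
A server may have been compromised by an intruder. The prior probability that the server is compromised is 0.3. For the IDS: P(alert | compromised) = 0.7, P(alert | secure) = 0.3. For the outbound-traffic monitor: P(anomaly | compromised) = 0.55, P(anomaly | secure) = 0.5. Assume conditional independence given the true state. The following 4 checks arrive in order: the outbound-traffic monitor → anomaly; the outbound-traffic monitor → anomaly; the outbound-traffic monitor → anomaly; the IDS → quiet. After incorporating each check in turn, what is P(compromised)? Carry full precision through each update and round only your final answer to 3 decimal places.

After the outbound-traffic monitor='anomaly': P(compromised) = 0.55·0.3000 / (0.55·0.3000 + 0.5·0.7000) ≈ 0.3204
After the outbound-traffic monitor='anomaly': P(compromised) = 0.55·0.3204 / (0.55·0.3204 + 0.5·0.6796) ≈ 0.3415
After the outbound-traffic monitor='anomaly': P(compromised) = 0.55·0.3415 / (0.55·0.3415 + 0.5·0.6585) ≈ 0.3632
After the IDS='quiet': P(compromised) = 0.3·0.3632 / (0.3·0.3632 + 0.7·0.6368) ≈ 0.1964

0.196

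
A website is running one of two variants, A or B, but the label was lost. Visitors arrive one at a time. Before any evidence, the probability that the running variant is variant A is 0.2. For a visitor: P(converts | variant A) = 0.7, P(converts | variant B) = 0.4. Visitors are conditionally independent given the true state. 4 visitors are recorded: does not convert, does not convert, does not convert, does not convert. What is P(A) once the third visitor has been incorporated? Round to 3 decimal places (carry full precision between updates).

0.030

Each posterior becomes the prior for the next update.
After 'does not convert': P(A) = 0.3·0.2000 / (0.3·0.2000 + 0.6·0.8000) ≈ 0.1111
After 'does not convert': P(A) = 0.3·0.1111 / (0.3·0.1111 + 0.6·0.8889) ≈ 0.0588
After 'does not convert': P(A) = 0.3·0.0588 / (0.3·0.0588 + 0.6·0.9412) ≈ 0.0303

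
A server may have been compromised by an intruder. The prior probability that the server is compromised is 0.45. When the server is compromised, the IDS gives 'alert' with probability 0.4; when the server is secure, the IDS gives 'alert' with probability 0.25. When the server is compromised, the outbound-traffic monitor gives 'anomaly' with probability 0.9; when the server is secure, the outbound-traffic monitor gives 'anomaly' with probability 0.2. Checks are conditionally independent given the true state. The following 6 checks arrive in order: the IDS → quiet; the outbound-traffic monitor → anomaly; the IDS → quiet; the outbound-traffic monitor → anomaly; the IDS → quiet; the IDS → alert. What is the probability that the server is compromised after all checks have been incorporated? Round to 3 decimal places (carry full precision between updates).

0.931

After the IDS='quiet': P(compromised) = 0.6·0.4500 / (0.6·0.4500 + 0.75·0.5500) ≈ 0.3956
After the outbound-traffic monitor='anomaly': P(compromised) = 0.9·0.3956 / (0.9·0.3956 + 0.2·0.6044) ≈ 0.7465
After the IDS='quiet': P(compromised) = 0.6·0.7465 / (0.6·0.7465 + 0.75·0.2535) ≈ 0.7021
After the outbound-traffic monitor='anomaly': P(compromised) = 0.9·0.7021 / (0.9·0.7021 + 0.2·0.2979) ≈ 0.9138
After the IDS='quiet': P(compromised) = 0.6·0.9138 / (0.6·0.9138 + 0.75·0.0862) ≈ 0.8945
After the IDS='alert': P(compromised) = 0.4·0.8945 / (0.4·0.8945 + 0.25·0.1055) ≈ 0.9314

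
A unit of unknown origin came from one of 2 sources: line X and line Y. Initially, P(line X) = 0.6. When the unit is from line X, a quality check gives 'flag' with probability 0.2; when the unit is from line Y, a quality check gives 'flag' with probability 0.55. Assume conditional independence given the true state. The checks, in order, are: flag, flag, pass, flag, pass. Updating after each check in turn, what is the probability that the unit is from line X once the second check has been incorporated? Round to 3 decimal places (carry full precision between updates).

After 'flag': P(line X) = 0.2·0.6000 / (0.2·0.6000 + 0.55·0.4000) ≈ 0.3529
After 'flag': P(line X) = 0.2·0.3529 / (0.2·0.3529 + 0.55·0.6471) ≈ 0.1655

0.166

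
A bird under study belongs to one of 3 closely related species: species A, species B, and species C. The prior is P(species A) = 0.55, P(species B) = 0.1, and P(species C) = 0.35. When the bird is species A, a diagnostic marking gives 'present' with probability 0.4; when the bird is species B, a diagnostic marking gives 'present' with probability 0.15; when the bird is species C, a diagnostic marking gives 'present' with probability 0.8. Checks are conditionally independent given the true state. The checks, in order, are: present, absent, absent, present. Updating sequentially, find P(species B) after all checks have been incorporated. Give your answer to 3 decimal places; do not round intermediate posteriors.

0.038

After 'present': normaliser = 0.4·0.5500 + 0.15·0.1000 + 0.8·0.3500; P(species A) ≈ 0.4272, P(species B) ≈ 0.0291, P(species C) ≈ 0.5437
After 'absent': normaliser = 0.6·0.4272 + 0.85·0.0291 + 0.2·0.5437; P(species A) ≈ 0.6575, P(species B) ≈ 0.0635, P(species C) ≈ 0.2790
After 'absent': normaliser = 0.6·0.6575 + 0.85·0.0635 + 0.2·0.2790; P(species A) ≈ 0.7823, P(species B) ≈ 0.1071, P(species C) ≈ 0.1106
After 'present': normaliser = 0.4·0.7823 + 0.15·0.1071 + 0.8·0.1106; P(species A) ≈ 0.7495, P(species B) ≈ 0.0385, P(species C) ≈ 0.2120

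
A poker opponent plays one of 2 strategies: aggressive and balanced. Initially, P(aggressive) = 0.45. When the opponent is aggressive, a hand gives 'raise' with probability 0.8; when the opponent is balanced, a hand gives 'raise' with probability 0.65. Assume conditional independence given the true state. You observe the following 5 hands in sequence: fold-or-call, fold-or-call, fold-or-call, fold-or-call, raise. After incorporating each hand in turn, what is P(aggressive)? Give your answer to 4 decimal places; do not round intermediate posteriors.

After 'fold-or-call': P(aggressive) = 0.2·0.4500 / (0.2·0.4500 + 0.35·0.5500) ≈ 0.3186
After 'fold-or-call': P(aggressive) = 0.2·0.3186 / (0.2·0.3186 + 0.35·0.6814) ≈ 0.2108
After 'fold-or-call': P(aggressive) = 0.2·0.2108 / (0.2·0.2108 + 0.35·0.7892) ≈ 0.1324
After 'fold-or-call': P(aggressive) = 0.2·0.1324 / (0.2·0.1324 + 0.35·0.8676) ≈ 0.0802
After 'raise': P(aggressive) = 0.8·0.0802 / (0.8·0.0802 + 0.65·0.9198) ≈ 0.0970

0.0970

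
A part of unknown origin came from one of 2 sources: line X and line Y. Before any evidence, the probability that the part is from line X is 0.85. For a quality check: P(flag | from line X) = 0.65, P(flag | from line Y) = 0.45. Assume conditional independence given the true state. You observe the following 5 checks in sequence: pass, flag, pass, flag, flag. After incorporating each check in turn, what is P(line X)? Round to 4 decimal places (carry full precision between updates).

Each posterior becomes the prior for the next update.
After 'pass': P(line X) = 0.35·0.8500 / (0.35·0.8500 + 0.55·0.1500) ≈ 0.7829
After 'flag': P(line X) = 0.65·0.7829 / (0.65·0.7829 + 0.45·0.2171) ≈ 0.8389
After 'pass': P(line X) = 0.35·0.8389 / (0.35·0.8389 + 0.55·0.1611) ≈ 0.7682
After 'flag': P(line X) = 0.65·0.7682 / (0.65·0.7682 + 0.45·0.2318) ≈ 0.8272
After 'flag': P(line X) = 0.65·0.8272 / (0.65·0.8272 + 0.45·0.1728) ≈ 0.8737

0.8737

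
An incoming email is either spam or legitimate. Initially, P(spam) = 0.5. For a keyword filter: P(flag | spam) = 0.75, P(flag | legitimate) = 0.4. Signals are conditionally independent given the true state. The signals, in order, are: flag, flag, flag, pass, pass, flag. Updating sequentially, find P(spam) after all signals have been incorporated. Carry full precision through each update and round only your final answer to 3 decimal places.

After 'flag': P(spam) = 0.75·0.5000 / (0.75·0.5000 + 0.4·0.5000) ≈ 0.6522
After 'flag': P(spam) = 0.75·0.6522 / (0.75·0.6522 + 0.4·0.3478) ≈ 0.7785
After 'flag': P(spam) = 0.75·0.7785 / (0.75·0.7785 + 0.4·0.2215) ≈ 0.8683
After 'pass': P(spam) = 0.25·0.8683 / (0.25·0.8683 + 0.6·0.1317) ≈ 0.7331
After 'pass': P(spam) = 0.25·0.7331 / (0.25·0.7331 + 0.6·0.2669) ≈ 0.5337
After 'flag': P(spam) = 0.75·0.5337 / (0.75·0.5337 + 0.4·0.4663) ≈ 0.6821

0.682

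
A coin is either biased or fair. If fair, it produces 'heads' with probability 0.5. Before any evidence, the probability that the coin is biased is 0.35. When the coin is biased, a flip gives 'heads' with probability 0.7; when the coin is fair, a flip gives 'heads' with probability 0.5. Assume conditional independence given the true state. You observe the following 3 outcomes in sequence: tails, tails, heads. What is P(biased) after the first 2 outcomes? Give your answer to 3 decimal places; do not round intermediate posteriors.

After 'tails': P(biased) = 0.3·0.3500 / (0.3·0.3500 + 0.5·0.6500) ≈ 0.2442
After 'tails': P(biased) = 0.3·0.2442 / (0.3·0.2442 + 0.5·0.7558) ≈ 0.1624

0.162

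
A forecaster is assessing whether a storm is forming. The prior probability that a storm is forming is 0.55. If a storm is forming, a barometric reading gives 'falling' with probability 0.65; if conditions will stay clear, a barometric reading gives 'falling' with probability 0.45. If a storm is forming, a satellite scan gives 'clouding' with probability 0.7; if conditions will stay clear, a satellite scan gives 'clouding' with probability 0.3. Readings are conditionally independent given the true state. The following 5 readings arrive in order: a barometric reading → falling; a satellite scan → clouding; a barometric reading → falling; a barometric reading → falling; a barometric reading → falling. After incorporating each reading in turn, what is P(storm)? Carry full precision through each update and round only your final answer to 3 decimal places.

Each posterior becomes the prior for the next update.
After a barometric reading='falling': P(storm) = 0.65·0.5500 / (0.65·0.5500 + 0.45·0.4500) ≈ 0.6384
After a satellite scan='clouding': P(storm) = 0.7·0.6384 / (0.7·0.6384 + 0.3·0.3616) ≈ 0.8047
After a barometric reading='falling': P(storm) = 0.65·0.8047 / (0.65·0.8047 + 0.45·0.1953) ≈ 0.8561
After a barometric reading='falling': P(storm) = 0.65·0.8561 / (0.65·0.8561 + 0.45·0.1439) ≈ 0.8958
After a barometric reading='falling': P(storm) = 0.65·0.8958 / (0.65·0.8958 + 0.45·0.1042) ≈ 0.9255

0.925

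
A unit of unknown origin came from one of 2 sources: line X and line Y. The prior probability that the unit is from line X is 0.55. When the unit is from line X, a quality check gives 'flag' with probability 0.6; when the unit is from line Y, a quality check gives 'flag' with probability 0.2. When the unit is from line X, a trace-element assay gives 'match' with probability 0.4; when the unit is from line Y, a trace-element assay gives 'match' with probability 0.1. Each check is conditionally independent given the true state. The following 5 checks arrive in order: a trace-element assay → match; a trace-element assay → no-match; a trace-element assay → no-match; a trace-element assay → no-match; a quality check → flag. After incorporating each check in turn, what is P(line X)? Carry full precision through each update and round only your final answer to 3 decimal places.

0.813

After a trace-element assay='match': P(line X) = 0.4·0.5500 / (0.4·0.5500 + 0.1·0.4500) ≈ 0.8302
After a trace-element assay='no-match': P(line X) = 0.6·0.8302 / (0.6·0.8302 + 0.9·0.1698) ≈ 0.7652
After a trace-element assay='no-match': P(line X) = 0.6·0.7652 / (0.6·0.7652 + 0.9·0.2348) ≈ 0.6848
After a trace-element assay='no-match': P(line X) = 0.6·0.6848 / (0.6·0.6848 + 0.9·0.3152) ≈ 0.5916
After a quality check='flag': P(line X) = 0.6·0.5916 / (0.6·0.5916 + 0.2·0.4084) ≈ 0.8129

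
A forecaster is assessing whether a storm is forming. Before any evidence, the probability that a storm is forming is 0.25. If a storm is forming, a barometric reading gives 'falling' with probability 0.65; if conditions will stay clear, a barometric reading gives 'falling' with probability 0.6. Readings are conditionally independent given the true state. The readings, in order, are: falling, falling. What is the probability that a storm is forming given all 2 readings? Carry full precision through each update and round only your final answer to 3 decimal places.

After 'falling': P(storm) = 0.65·0.2500 / (0.65·0.2500 + 0.6·0.7500) ≈ 0.2653
After 'falling': P(storm) = 0.65·0.2653 / (0.65·0.2653 + 0.6·0.7347) ≈ 0.2812

0.281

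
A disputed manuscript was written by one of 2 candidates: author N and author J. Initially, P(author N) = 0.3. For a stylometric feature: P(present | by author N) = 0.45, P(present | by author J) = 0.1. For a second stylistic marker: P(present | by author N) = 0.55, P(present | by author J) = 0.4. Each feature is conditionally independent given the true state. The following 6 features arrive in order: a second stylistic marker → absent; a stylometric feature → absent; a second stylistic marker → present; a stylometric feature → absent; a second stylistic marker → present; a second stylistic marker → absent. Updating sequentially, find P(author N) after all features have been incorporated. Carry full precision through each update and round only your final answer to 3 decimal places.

0.145

After a second stylistic marker='absent': P(author N) = 0.45·0.3000 / (0.45·0.3000 + 0.6·0.7000) ≈ 0.2432
After a stylometric feature='absent': P(author N) = 0.55·0.2432 / (0.55·0.2432 + 0.9·0.7568) ≈ 0.1642
After a second stylistic marker='present': P(author N) = 0.55·0.1642 / (0.55·0.1642 + 0.4·0.8358) ≈ 0.2127
After a stylometric feature='absent': P(author N) = 0.55·0.2127 / (0.55·0.2127 + 0.9·0.7873) ≈ 0.1417
After a second stylistic marker='present': P(author N) = 0.55·0.1417 / (0.55·0.1417 + 0.4·0.8583) ≈ 0.1850
After a second stylistic marker='absent': P(author N) = 0.45·0.1850 / (0.45·0.1850 + 0.6·0.8150) ≈ 0.1455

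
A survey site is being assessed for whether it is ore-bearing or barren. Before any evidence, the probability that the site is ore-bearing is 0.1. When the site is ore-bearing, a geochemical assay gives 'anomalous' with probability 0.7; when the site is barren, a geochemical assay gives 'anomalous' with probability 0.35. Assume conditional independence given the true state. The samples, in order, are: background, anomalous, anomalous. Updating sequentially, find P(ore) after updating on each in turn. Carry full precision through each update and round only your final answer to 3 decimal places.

Apply Bayes' rule sequentially, carrying P(ore) forward.
After 'background': P(ore) = 0.3·0.1000 / (0.3·0.1000 + 0.65·0.9000) ≈ 0.0488
After 'anomalous': P(ore) = 0.7·0.0488 / (0.7·0.0488 + 0.35·0.9512) ≈ 0.0930
After 'anomalous': P(ore) = 0.7·0.0930 / (0.7·0.0930 + 0.35·0.9070) ≈ 0.1702

0.170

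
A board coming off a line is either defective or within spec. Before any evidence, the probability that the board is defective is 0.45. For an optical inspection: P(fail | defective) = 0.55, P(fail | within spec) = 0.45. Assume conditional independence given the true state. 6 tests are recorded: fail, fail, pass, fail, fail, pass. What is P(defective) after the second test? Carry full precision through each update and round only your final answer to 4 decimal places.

Apply Bayes' rule sequentially, carrying P(defective) forward.
After 'fail': P(defective) = 0.55·0.4500 / (0.55·0.4500 + 0.45·0.5500) ≈ 0.5000
After 'fail': P(defective) = 0.55·0.5000 / (0.55·0.5000 + 0.45·0.5000) ≈ 0.5500

0.5500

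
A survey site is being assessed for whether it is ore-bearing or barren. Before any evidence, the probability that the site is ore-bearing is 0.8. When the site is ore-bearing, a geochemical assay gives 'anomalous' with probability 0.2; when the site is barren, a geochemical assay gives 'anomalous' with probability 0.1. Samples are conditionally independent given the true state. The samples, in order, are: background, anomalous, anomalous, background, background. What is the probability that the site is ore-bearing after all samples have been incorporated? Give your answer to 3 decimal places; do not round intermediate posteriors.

Each posterior becomes the prior for the next update.
After 'background': P(ore) = 0.8·0.8000 / (0.8·0.8000 + 0.9·0.2000) ≈ 0.7805
After 'anomalous': P(ore) = 0.2·0.7805 / (0.2·0.7805 + 0.1·0.2195) ≈ 0.8767
After 'anomalous': P(ore) = 0.2·0.8767 / (0.2·0.8767 + 0.1·0.1233) ≈ 0.9343
After 'background': P(ore) = 0.8·0.9343 / (0.8·0.9343 + 0.9·0.0657) ≈ 0.9267
After 'background': P(ore) = 0.8·0.9267 / (0.8·0.9267 + 0.9·0.0733) ≈ 0.9183

0.918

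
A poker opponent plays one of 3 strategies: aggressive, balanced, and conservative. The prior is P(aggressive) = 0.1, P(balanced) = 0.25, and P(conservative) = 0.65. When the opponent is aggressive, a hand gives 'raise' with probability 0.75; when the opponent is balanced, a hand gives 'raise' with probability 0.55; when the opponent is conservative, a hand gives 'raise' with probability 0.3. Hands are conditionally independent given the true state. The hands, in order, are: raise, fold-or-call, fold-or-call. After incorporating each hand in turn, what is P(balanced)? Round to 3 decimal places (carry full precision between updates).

0.217

Each posterior becomes the prior for the next update.
After 'raise': normaliser = 0.75·0.1000 + 0.55·0.2500 + 0.3·0.6500; P(aggressive) ≈ 0.1840, P(balanced) ≈ 0.3374, P(conservative) ≈ 0.4785
After 'fold-or-call': normaliser = 0.25·0.1840 + 0.45·0.3374 + 0.7·0.4785; P(aggressive) ≈ 0.0864, P(balanced) ≈ 0.2850, P(conservative) ≈ 0.6287
After 'fold-or-call': normaliser = 0.25·0.0864 + 0.45·0.2850 + 0.7·0.6287; P(aggressive) ≈ 0.0366, P(balanced) ≈ 0.2174, P(conservative) ≈ 0.7460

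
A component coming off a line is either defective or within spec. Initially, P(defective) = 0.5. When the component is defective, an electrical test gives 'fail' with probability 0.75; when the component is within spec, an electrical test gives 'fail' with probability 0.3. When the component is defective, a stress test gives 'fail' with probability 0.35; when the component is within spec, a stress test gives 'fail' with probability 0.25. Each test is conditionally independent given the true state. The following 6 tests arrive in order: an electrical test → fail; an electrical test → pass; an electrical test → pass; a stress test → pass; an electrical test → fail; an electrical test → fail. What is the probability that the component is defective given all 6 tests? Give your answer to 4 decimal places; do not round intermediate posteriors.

Each posterior becomes the prior for the next update.
After an electrical test='fail': P(defective) = 0.75·0.5000 / (0.75·0.5000 + 0.3·0.5000) ≈ 0.7143
After an electrical test='pass': P(defective) = 0.25·0.7143 / (0.25·0.7143 + 0.7·0.2857) ≈ 0.4717
After an electrical test='pass': P(defective) = 0.25·0.4717 / (0.25·0.4717 + 0.7·0.5283) ≈ 0.2418
After a stress test='pass': P(defective) = 0.65·0.2418 / (0.65·0.2418 + 0.75·0.7582) ≈ 0.2165
After an electrical test='fail': P(defective) = 0.75·0.2165 / (0.75·0.2165 + 0.3·0.7835) ≈ 0.4086
After an electrical test='fail': P(defective) = 0.75·0.4086 / (0.75·0.4086 + 0.3·0.5914) ≈ 0.6333

0.6333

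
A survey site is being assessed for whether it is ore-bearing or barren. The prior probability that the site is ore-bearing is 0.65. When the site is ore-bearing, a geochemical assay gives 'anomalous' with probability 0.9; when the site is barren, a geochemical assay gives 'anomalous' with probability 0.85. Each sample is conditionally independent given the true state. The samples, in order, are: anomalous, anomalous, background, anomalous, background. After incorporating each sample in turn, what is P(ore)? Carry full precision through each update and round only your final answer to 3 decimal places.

Each posterior becomes the prior for the next update.
After 'anomalous': P(ore) = 0.9·0.6500 / (0.9·0.6500 + 0.85·0.3500) ≈ 0.6629
After 'anomalous': P(ore) = 0.9·0.6629 / (0.9·0.6629 + 0.85·0.3371) ≈ 0.6755
After 'background': P(ore) = 0.1·0.6755 / (0.1·0.6755 + 0.15·0.3245) ≈ 0.5812
After 'anomalous': P(ore) = 0.9·0.5812 / (0.9·0.5812 + 0.85·0.4188) ≈ 0.5951
After 'background': P(ore) = 0.1·0.5951 / (0.1·0.5951 + 0.15·0.4049) ≈ 0.4949

0.495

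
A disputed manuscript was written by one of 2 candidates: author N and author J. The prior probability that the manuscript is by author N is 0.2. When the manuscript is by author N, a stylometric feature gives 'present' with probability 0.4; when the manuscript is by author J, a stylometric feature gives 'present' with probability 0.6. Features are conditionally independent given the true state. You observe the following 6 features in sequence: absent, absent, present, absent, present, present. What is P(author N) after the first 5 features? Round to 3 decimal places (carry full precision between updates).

Each posterior becomes the prior for the next update.
After 'absent': P(author N) = 0.6·0.2000 / (0.6·0.2000 + 0.4·0.8000) ≈ 0.2727
After 'absent': P(author N) = 0.6·0.2727 / (0.6·0.2727 + 0.4·0.7273) ≈ 0.3600
After 'present': P(author N) = 0.4·0.3600 / (0.4·0.3600 + 0.6·0.6400) ≈ 0.2727
After 'absent': P(author N) = 0.6·0.2727 / (0.6·0.2727 + 0.4·0.7273) ≈ 0.3600
After 'present': P(author N) = 0.4·0.3600 / (0.4·0.3600 + 0.6·0.6400) ≈ 0.2727

0.273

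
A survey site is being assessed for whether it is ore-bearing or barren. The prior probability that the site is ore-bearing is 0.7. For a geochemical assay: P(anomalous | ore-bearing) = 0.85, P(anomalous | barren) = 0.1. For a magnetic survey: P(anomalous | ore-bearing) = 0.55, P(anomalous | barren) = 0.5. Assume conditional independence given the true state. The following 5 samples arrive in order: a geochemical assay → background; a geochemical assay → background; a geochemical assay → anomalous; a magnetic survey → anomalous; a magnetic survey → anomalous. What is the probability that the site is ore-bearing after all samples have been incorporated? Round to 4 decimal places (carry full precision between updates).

After a geochemical assay='background': P(ore) = 0.15·0.7000 / (0.15·0.7000 + 0.9·0.3000) ≈ 0.2800
After a geochemical assay='background': P(ore) = 0.15·0.2800 / (0.15·0.2800 + 0.9·0.7200) ≈ 0.0609
After a geochemical assay='anomalous': P(ore) = 0.85·0.0609 / (0.85·0.0609 + 0.1·0.9391) ≈ 0.3552
After a magnetic survey='anomalous': P(ore) = 0.55·0.3552 / (0.55·0.3552 + 0.5·0.6448) ≈ 0.3773
After a magnetic survey='anomalous': P(ore) = 0.55·0.3773 / (0.55·0.3773 + 0.5·0.6227) ≈ 0.4000

0.4000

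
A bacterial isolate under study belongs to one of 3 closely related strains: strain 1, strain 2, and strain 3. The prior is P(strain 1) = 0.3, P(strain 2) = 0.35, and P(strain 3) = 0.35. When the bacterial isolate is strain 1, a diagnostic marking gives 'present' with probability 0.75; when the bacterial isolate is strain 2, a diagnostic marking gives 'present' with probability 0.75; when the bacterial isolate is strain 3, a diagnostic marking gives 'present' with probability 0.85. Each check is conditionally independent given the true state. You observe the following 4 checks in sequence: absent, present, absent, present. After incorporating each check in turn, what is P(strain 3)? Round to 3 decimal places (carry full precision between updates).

0.199

Apply Bayes' rule sequentially, carrying P(strain 3) forward.
After 'absent': normaliser = 0.25·0.3000 + 0.25·0.3500 + 0.15·0.3500; P(strain 1) ≈ 0.3488, P(strain 2) ≈ 0.4070, P(strain 3) ≈ 0.2442
After 'present': normaliser = 0.75·0.3488 + 0.75·0.4070 + 0.85·0.2442; P(strain 1) ≈ 0.3378, P(strain 2) ≈ 0.3941, P(strain 3) ≈ 0.2680
After 'absent': normaliser = 0.25·0.3378 + 0.25·0.3941 + 0.15·0.2680; P(strain 1) ≈ 0.3784, P(strain 2) ≈ 0.4415, P(strain 3) ≈ 0.1801
After 'present': normaliser = 0.75·0.3784 + 0.75·0.4415 + 0.85·0.1801; P(strain 1) ≈ 0.3695, P(strain 2) ≈ 0.4311, P(strain 3) ≈ 0.1993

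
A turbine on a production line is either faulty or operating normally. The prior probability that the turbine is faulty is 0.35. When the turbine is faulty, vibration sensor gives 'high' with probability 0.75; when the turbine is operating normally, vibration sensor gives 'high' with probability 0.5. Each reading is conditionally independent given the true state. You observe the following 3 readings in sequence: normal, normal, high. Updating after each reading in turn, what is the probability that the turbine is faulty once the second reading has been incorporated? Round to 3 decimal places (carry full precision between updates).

After 'normal': P(faulty) = 0.25·0.3500 / (0.25·0.3500 + 0.5·0.6500) ≈ 0.2121
After 'normal': P(faulty) = 0.25·0.2121 / (0.25·0.2121 + 0.5·0.7879) ≈ 0.1186

0.119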